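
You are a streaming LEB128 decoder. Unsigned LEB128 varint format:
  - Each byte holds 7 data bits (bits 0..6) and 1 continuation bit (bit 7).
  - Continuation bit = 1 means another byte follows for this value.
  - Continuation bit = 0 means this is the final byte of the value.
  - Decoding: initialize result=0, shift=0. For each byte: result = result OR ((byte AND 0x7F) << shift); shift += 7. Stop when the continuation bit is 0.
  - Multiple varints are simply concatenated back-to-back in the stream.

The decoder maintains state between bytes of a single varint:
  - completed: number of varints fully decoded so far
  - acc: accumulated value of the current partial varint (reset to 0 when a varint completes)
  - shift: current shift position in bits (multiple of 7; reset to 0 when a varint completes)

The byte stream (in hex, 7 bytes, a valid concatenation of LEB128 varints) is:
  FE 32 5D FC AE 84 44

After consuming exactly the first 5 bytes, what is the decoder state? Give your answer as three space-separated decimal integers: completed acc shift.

Answer: 2 6012 14

Derivation:
byte[0]=0xFE cont=1 payload=0x7E: acc |= 126<<0 -> completed=0 acc=126 shift=7
byte[1]=0x32 cont=0 payload=0x32: varint #1 complete (value=6526); reset -> completed=1 acc=0 shift=0
byte[2]=0x5D cont=0 payload=0x5D: varint #2 complete (value=93); reset -> completed=2 acc=0 shift=0
byte[3]=0xFC cont=1 payload=0x7C: acc |= 124<<0 -> completed=2 acc=124 shift=7
byte[4]=0xAE cont=1 payload=0x2E: acc |= 46<<7 -> completed=2 acc=6012 shift=14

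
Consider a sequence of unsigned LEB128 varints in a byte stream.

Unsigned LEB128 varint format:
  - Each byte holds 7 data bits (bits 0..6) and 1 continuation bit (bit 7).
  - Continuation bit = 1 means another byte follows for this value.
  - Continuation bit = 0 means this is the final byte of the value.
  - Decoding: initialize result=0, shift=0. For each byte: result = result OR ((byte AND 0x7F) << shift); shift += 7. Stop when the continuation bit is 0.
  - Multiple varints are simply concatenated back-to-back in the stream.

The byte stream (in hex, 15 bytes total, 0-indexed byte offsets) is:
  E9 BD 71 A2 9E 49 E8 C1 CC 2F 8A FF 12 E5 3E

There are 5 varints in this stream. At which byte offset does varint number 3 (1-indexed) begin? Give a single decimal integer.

  byte[0]=0xE9 cont=1 payload=0x69=105: acc |= 105<<0 -> acc=105 shift=7
  byte[1]=0xBD cont=1 payload=0x3D=61: acc |= 61<<7 -> acc=7913 shift=14
  byte[2]=0x71 cont=0 payload=0x71=113: acc |= 113<<14 -> acc=1859305 shift=21 [end]
Varint 1: bytes[0:3] = E9 BD 71 -> value 1859305 (3 byte(s))
  byte[3]=0xA2 cont=1 payload=0x22=34: acc |= 34<<0 -> acc=34 shift=7
  byte[4]=0x9E cont=1 payload=0x1E=30: acc |= 30<<7 -> acc=3874 shift=14
  byte[5]=0x49 cont=0 payload=0x49=73: acc |= 73<<14 -> acc=1199906 shift=21 [end]
Varint 2: bytes[3:6] = A2 9E 49 -> value 1199906 (3 byte(s))
  byte[6]=0xE8 cont=1 payload=0x68=104: acc |= 104<<0 -> acc=104 shift=7
  byte[7]=0xC1 cont=1 payload=0x41=65: acc |= 65<<7 -> acc=8424 shift=14
  byte[8]=0xCC cont=1 payload=0x4C=76: acc |= 76<<14 -> acc=1253608 shift=21
  byte[9]=0x2F cont=0 payload=0x2F=47: acc |= 47<<21 -> acc=99819752 shift=28 [end]
Varint 3: bytes[6:10] = E8 C1 CC 2F -> value 99819752 (4 byte(s))
  byte[10]=0x8A cont=1 payload=0x0A=10: acc |= 10<<0 -> acc=10 shift=7
  byte[11]=0xFF cont=1 payload=0x7F=127: acc |= 127<<7 -> acc=16266 shift=14
  byte[12]=0x12 cont=0 payload=0x12=18: acc |= 18<<14 -> acc=311178 shift=21 [end]
Varint 4: bytes[10:13] = 8A FF 12 -> value 311178 (3 byte(s))
  byte[13]=0xE5 cont=1 payload=0x65=101: acc |= 101<<0 -> acc=101 shift=7
  byte[14]=0x3E cont=0 payload=0x3E=62: acc |= 62<<7 -> acc=8037 shift=14 [end]
Varint 5: bytes[13:15] = E5 3E -> value 8037 (2 byte(s))

Answer: 6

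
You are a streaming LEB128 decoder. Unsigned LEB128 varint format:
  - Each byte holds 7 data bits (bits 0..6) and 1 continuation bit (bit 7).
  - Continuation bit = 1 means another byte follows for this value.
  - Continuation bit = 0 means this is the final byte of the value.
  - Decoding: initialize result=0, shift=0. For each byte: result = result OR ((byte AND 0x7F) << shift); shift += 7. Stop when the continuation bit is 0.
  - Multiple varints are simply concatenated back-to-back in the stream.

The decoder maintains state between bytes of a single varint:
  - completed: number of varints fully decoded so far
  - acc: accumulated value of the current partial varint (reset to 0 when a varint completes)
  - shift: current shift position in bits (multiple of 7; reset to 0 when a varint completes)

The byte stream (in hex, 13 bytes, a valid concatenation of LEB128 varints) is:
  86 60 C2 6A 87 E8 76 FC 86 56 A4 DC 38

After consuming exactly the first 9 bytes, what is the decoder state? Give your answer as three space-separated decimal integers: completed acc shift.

Answer: 3 892 14

Derivation:
byte[0]=0x86 cont=1 payload=0x06: acc |= 6<<0 -> completed=0 acc=6 shift=7
byte[1]=0x60 cont=0 payload=0x60: varint #1 complete (value=12294); reset -> completed=1 acc=0 shift=0
byte[2]=0xC2 cont=1 payload=0x42: acc |= 66<<0 -> completed=1 acc=66 shift=7
byte[3]=0x6A cont=0 payload=0x6A: varint #2 complete (value=13634); reset -> completed=2 acc=0 shift=0
byte[4]=0x87 cont=1 payload=0x07: acc |= 7<<0 -> completed=2 acc=7 shift=7
byte[5]=0xE8 cont=1 payload=0x68: acc |= 104<<7 -> completed=2 acc=13319 shift=14
byte[6]=0x76 cont=0 payload=0x76: varint #3 complete (value=1946631); reset -> completed=3 acc=0 shift=0
byte[7]=0xFC cont=1 payload=0x7C: acc |= 124<<0 -> completed=3 acc=124 shift=7
byte[8]=0x86 cont=1 payload=0x06: acc |= 6<<7 -> completed=3 acc=892 shift=14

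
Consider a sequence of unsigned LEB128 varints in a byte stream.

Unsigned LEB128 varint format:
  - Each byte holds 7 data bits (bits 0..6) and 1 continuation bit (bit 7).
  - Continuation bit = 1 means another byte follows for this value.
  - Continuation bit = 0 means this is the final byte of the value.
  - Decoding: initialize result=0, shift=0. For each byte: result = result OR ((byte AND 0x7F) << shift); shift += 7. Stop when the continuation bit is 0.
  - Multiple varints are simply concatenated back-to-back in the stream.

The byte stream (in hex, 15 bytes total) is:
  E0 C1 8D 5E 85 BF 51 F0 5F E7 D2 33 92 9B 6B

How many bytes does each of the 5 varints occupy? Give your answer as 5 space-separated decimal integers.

Answer: 4 3 2 3 3

Derivation:
  byte[0]=0xE0 cont=1 payload=0x60=96: acc |= 96<<0 -> acc=96 shift=7
  byte[1]=0xC1 cont=1 payload=0x41=65: acc |= 65<<7 -> acc=8416 shift=14
  byte[2]=0x8D cont=1 payload=0x0D=13: acc |= 13<<14 -> acc=221408 shift=21
  byte[3]=0x5E cont=0 payload=0x5E=94: acc |= 94<<21 -> acc=197353696 shift=28 [end]
Varint 1: bytes[0:4] = E0 C1 8D 5E -> value 197353696 (4 byte(s))
  byte[4]=0x85 cont=1 payload=0x05=5: acc |= 5<<0 -> acc=5 shift=7
  byte[5]=0xBF cont=1 payload=0x3F=63: acc |= 63<<7 -> acc=8069 shift=14
  byte[6]=0x51 cont=0 payload=0x51=81: acc |= 81<<14 -> acc=1335173 shift=21 [end]
Varint 2: bytes[4:7] = 85 BF 51 -> value 1335173 (3 byte(s))
  byte[7]=0xF0 cont=1 payload=0x70=112: acc |= 112<<0 -> acc=112 shift=7
  byte[8]=0x5F cont=0 payload=0x5F=95: acc |= 95<<7 -> acc=12272 shift=14 [end]
Varint 3: bytes[7:9] = F0 5F -> value 12272 (2 byte(s))
  byte[9]=0xE7 cont=1 payload=0x67=103: acc |= 103<<0 -> acc=103 shift=7
  byte[10]=0xD2 cont=1 payload=0x52=82: acc |= 82<<7 -> acc=10599 shift=14
  byte[11]=0x33 cont=0 payload=0x33=51: acc |= 51<<14 -> acc=846183 shift=21 [end]
Varint 4: bytes[9:12] = E7 D2 33 -> value 846183 (3 byte(s))
  byte[12]=0x92 cont=1 payload=0x12=18: acc |= 18<<0 -> acc=18 shift=7
  byte[13]=0x9B cont=1 payload=0x1B=27: acc |= 27<<7 -> acc=3474 shift=14
  byte[14]=0x6B cont=0 payload=0x6B=107: acc |= 107<<14 -> acc=1756562 shift=21 [end]
Varint 5: bytes[12:15] = 92 9B 6B -> value 1756562 (3 byte(s))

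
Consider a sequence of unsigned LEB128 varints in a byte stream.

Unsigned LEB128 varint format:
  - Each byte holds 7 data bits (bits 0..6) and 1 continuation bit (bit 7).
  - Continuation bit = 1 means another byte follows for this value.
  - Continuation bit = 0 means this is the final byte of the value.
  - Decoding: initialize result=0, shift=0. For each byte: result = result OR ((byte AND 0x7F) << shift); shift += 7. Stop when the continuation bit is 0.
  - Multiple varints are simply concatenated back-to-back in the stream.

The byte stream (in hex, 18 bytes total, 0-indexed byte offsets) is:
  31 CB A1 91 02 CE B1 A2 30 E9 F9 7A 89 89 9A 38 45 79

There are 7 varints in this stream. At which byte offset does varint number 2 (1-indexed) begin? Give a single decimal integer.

  byte[0]=0x31 cont=0 payload=0x31=49: acc |= 49<<0 -> acc=49 shift=7 [end]
Varint 1: bytes[0:1] = 31 -> value 49 (1 byte(s))
  byte[1]=0xCB cont=1 payload=0x4B=75: acc |= 75<<0 -> acc=75 shift=7
  byte[2]=0xA1 cont=1 payload=0x21=33: acc |= 33<<7 -> acc=4299 shift=14
  byte[3]=0x91 cont=1 payload=0x11=17: acc |= 17<<14 -> acc=282827 shift=21
  byte[4]=0x02 cont=0 payload=0x02=2: acc |= 2<<21 -> acc=4477131 shift=28 [end]
Varint 2: bytes[1:5] = CB A1 91 02 -> value 4477131 (4 byte(s))
  byte[5]=0xCE cont=1 payload=0x4E=78: acc |= 78<<0 -> acc=78 shift=7
  byte[6]=0xB1 cont=1 payload=0x31=49: acc |= 49<<7 -> acc=6350 shift=14
  byte[7]=0xA2 cont=1 payload=0x22=34: acc |= 34<<14 -> acc=563406 shift=21
  byte[8]=0x30 cont=0 payload=0x30=48: acc |= 48<<21 -> acc=101226702 shift=28 [end]
Varint 3: bytes[5:9] = CE B1 A2 30 -> value 101226702 (4 byte(s))
  byte[9]=0xE9 cont=1 payload=0x69=105: acc |= 105<<0 -> acc=105 shift=7
  byte[10]=0xF9 cont=1 payload=0x79=121: acc |= 121<<7 -> acc=15593 shift=14
  byte[11]=0x7A cont=0 payload=0x7A=122: acc |= 122<<14 -> acc=2014441 shift=21 [end]
Varint 4: bytes[9:12] = E9 F9 7A -> value 2014441 (3 byte(s))
  byte[12]=0x89 cont=1 payload=0x09=9: acc |= 9<<0 -> acc=9 shift=7
  byte[13]=0x89 cont=1 payload=0x09=9: acc |= 9<<7 -> acc=1161 shift=14
  byte[14]=0x9A cont=1 payload=0x1A=26: acc |= 26<<14 -> acc=427145 shift=21
  byte[15]=0x38 cont=0 payload=0x38=56: acc |= 56<<21 -> acc=117867657 shift=28 [end]
Varint 5: bytes[12:16] = 89 89 9A 38 -> value 117867657 (4 byte(s))
  byte[16]=0x45 cont=0 payload=0x45=69: acc |= 69<<0 -> acc=69 shift=7 [end]
Varint 6: bytes[16:17] = 45 -> value 69 (1 byte(s))
  byte[17]=0x79 cont=0 payload=0x79=121: acc |= 121<<0 -> acc=121 shift=7 [end]
Varint 7: bytes[17:18] = 79 -> value 121 (1 byte(s))

Answer: 1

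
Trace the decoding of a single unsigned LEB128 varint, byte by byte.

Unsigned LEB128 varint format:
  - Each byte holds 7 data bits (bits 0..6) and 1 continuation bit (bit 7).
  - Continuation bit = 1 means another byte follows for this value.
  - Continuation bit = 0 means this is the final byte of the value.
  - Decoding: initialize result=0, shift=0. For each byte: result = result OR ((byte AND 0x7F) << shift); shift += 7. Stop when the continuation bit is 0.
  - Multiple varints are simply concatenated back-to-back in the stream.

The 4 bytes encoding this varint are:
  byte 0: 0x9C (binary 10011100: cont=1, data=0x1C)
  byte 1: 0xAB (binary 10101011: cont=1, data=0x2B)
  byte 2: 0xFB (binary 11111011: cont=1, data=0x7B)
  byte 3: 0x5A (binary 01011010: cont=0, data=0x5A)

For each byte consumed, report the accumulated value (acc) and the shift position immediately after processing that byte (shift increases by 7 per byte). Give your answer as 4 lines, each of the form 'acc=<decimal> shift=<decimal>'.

Answer: acc=28 shift=7
acc=5532 shift=14
acc=2020764 shift=21
acc=190764444 shift=28

Derivation:
byte 0=0x9C: payload=0x1C=28, contrib = 28<<0 = 28; acc -> 28, shift -> 7
byte 1=0xAB: payload=0x2B=43, contrib = 43<<7 = 5504; acc -> 5532, shift -> 14
byte 2=0xFB: payload=0x7B=123, contrib = 123<<14 = 2015232; acc -> 2020764, shift -> 21
byte 3=0x5A: payload=0x5A=90, contrib = 90<<21 = 188743680; acc -> 190764444, shift -> 28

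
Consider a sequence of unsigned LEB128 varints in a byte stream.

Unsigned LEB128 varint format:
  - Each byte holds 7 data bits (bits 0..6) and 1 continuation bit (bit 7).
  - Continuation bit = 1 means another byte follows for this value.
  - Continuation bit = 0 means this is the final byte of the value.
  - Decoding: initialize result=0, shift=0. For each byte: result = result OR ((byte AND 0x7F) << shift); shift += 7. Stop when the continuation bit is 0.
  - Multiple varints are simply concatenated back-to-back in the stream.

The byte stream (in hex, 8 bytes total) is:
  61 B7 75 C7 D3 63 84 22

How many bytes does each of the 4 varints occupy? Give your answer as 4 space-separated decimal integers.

  byte[0]=0x61 cont=0 payload=0x61=97: acc |= 97<<0 -> acc=97 shift=7 [end]
Varint 1: bytes[0:1] = 61 -> value 97 (1 byte(s))
  byte[1]=0xB7 cont=1 payload=0x37=55: acc |= 55<<0 -> acc=55 shift=7
  byte[2]=0x75 cont=0 payload=0x75=117: acc |= 117<<7 -> acc=15031 shift=14 [end]
Varint 2: bytes[1:3] = B7 75 -> value 15031 (2 byte(s))
  byte[3]=0xC7 cont=1 payload=0x47=71: acc |= 71<<0 -> acc=71 shift=7
  byte[4]=0xD3 cont=1 payload=0x53=83: acc |= 83<<7 -> acc=10695 shift=14
  byte[5]=0x63 cont=0 payload=0x63=99: acc |= 99<<14 -> acc=1632711 shift=21 [end]
Varint 3: bytes[3:6] = C7 D3 63 -> value 1632711 (3 byte(s))
  byte[6]=0x84 cont=1 payload=0x04=4: acc |= 4<<0 -> acc=4 shift=7
  byte[7]=0x22 cont=0 payload=0x22=34: acc |= 34<<7 -> acc=4356 shift=14 [end]
Varint 4: bytes[6:8] = 84 22 -> value 4356 (2 byte(s))

Answer: 1 2 3 2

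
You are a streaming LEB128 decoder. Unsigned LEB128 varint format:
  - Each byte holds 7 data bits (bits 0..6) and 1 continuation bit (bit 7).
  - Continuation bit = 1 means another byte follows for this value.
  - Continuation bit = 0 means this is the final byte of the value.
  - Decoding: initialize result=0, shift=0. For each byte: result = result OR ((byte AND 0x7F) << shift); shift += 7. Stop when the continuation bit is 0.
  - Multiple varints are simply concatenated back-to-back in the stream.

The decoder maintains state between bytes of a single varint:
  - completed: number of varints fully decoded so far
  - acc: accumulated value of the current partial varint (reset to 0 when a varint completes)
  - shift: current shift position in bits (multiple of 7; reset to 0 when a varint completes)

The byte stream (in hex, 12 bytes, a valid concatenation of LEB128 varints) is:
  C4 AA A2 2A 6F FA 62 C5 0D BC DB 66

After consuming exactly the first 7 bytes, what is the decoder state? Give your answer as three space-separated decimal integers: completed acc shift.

byte[0]=0xC4 cont=1 payload=0x44: acc |= 68<<0 -> completed=0 acc=68 shift=7
byte[1]=0xAA cont=1 payload=0x2A: acc |= 42<<7 -> completed=0 acc=5444 shift=14
byte[2]=0xA2 cont=1 payload=0x22: acc |= 34<<14 -> completed=0 acc=562500 shift=21
byte[3]=0x2A cont=0 payload=0x2A: varint #1 complete (value=88642884); reset -> completed=1 acc=0 shift=0
byte[4]=0x6F cont=0 payload=0x6F: varint #2 complete (value=111); reset -> completed=2 acc=0 shift=0
byte[5]=0xFA cont=1 payload=0x7A: acc |= 122<<0 -> completed=2 acc=122 shift=7
byte[6]=0x62 cont=0 payload=0x62: varint #3 complete (value=12666); reset -> completed=3 acc=0 shift=0

Answer: 3 0 0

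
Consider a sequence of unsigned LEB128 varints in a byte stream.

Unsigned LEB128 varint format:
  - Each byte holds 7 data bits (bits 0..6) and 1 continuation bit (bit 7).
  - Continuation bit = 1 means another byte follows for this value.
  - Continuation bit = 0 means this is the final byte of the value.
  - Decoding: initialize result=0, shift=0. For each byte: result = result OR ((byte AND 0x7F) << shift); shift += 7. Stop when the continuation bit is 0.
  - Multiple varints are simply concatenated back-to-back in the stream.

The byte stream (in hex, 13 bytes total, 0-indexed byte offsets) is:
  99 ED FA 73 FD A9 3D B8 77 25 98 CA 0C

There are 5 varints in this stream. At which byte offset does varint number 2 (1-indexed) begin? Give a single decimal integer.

Answer: 4

Derivation:
  byte[0]=0x99 cont=1 payload=0x19=25: acc |= 25<<0 -> acc=25 shift=7
  byte[1]=0xED cont=1 payload=0x6D=109: acc |= 109<<7 -> acc=13977 shift=14
  byte[2]=0xFA cont=1 payload=0x7A=122: acc |= 122<<14 -> acc=2012825 shift=21
  byte[3]=0x73 cont=0 payload=0x73=115: acc |= 115<<21 -> acc=243185305 shift=28 [end]
Varint 1: bytes[0:4] = 99 ED FA 73 -> value 243185305 (4 byte(s))
  byte[4]=0xFD cont=1 payload=0x7D=125: acc |= 125<<0 -> acc=125 shift=7
  byte[5]=0xA9 cont=1 payload=0x29=41: acc |= 41<<7 -> acc=5373 shift=14
  byte[6]=0x3D cont=0 payload=0x3D=61: acc |= 61<<14 -> acc=1004797 shift=21 [end]
Varint 2: bytes[4:7] = FD A9 3D -> value 1004797 (3 byte(s))
  byte[7]=0xB8 cont=1 payload=0x38=56: acc |= 56<<0 -> acc=56 shift=7
  byte[8]=0x77 cont=0 payload=0x77=119: acc |= 119<<7 -> acc=15288 shift=14 [end]
Varint 3: bytes[7:9] = B8 77 -> value 15288 (2 byte(s))
  byte[9]=0x25 cont=0 payload=0x25=37: acc |= 37<<0 -> acc=37 shift=7 [end]
Varint 4: bytes[9:10] = 25 -> value 37 (1 byte(s))
  byte[10]=0x98 cont=1 payload=0x18=24: acc |= 24<<0 -> acc=24 shift=7
  byte[11]=0xCA cont=1 payload=0x4A=74: acc |= 74<<7 -> acc=9496 shift=14
  byte[12]=0x0C cont=0 payload=0x0C=12: acc |= 12<<14 -> acc=206104 shift=21 [end]
Varint 5: bytes[10:13] = 98 CA 0C -> value 206104 (3 byte(s))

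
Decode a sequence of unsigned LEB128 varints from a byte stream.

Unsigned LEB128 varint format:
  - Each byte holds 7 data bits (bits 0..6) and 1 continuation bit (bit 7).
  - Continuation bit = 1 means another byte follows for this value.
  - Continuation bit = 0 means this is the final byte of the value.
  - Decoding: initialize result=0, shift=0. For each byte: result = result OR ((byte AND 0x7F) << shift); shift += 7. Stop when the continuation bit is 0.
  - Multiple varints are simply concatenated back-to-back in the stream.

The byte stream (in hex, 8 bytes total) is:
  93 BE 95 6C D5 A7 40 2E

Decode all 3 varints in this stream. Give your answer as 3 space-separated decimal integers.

  byte[0]=0x93 cont=1 payload=0x13=19: acc |= 19<<0 -> acc=19 shift=7
  byte[1]=0xBE cont=1 payload=0x3E=62: acc |= 62<<7 -> acc=7955 shift=14
  byte[2]=0x95 cont=1 payload=0x15=21: acc |= 21<<14 -> acc=352019 shift=21
  byte[3]=0x6C cont=0 payload=0x6C=108: acc |= 108<<21 -> acc=226844435 shift=28 [end]
Varint 1: bytes[0:4] = 93 BE 95 6C -> value 226844435 (4 byte(s))
  byte[4]=0xD5 cont=1 payload=0x55=85: acc |= 85<<0 -> acc=85 shift=7
  byte[5]=0xA7 cont=1 payload=0x27=39: acc |= 39<<7 -> acc=5077 shift=14
  byte[6]=0x40 cont=0 payload=0x40=64: acc |= 64<<14 -> acc=1053653 shift=21 [end]
Varint 2: bytes[4:7] = D5 A7 40 -> value 1053653 (3 byte(s))
  byte[7]=0x2E cont=0 payload=0x2E=46: acc |= 46<<0 -> acc=46 shift=7 [end]
Varint 3: bytes[7:8] = 2E -> value 46 (1 byte(s))

Answer: 226844435 1053653 46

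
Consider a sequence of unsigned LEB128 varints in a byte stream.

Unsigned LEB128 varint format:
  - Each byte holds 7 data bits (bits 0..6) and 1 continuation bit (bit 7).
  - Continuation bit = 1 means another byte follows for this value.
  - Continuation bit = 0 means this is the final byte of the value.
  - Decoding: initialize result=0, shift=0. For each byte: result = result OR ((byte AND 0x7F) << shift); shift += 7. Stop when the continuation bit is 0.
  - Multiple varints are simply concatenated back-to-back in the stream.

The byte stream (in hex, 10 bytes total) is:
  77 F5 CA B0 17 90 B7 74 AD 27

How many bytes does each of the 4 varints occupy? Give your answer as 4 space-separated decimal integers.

Answer: 1 4 3 2

Derivation:
  byte[0]=0x77 cont=0 payload=0x77=119: acc |= 119<<0 -> acc=119 shift=7 [end]
Varint 1: bytes[0:1] = 77 -> value 119 (1 byte(s))
  byte[1]=0xF5 cont=1 payload=0x75=117: acc |= 117<<0 -> acc=117 shift=7
  byte[2]=0xCA cont=1 payload=0x4A=74: acc |= 74<<7 -> acc=9589 shift=14
  byte[3]=0xB0 cont=1 payload=0x30=48: acc |= 48<<14 -> acc=796021 shift=21
  byte[4]=0x17 cont=0 payload=0x17=23: acc |= 23<<21 -> acc=49030517 shift=28 [end]
Varint 2: bytes[1:5] = F5 CA B0 17 -> value 49030517 (4 byte(s))
  byte[5]=0x90 cont=1 payload=0x10=16: acc |= 16<<0 -> acc=16 shift=7
  byte[6]=0xB7 cont=1 payload=0x37=55: acc |= 55<<7 -> acc=7056 shift=14
  byte[7]=0x74 cont=0 payload=0x74=116: acc |= 116<<14 -> acc=1907600 shift=21 [end]
Varint 3: bytes[5:8] = 90 B7 74 -> value 1907600 (3 byte(s))
  byte[8]=0xAD cont=1 payload=0x2D=45: acc |= 45<<0 -> acc=45 shift=7
  byte[9]=0x27 cont=0 payload=0x27=39: acc |= 39<<7 -> acc=5037 shift=14 [end]
Varint 4: bytes[8:10] = AD 27 -> value 5037 (2 byte(s))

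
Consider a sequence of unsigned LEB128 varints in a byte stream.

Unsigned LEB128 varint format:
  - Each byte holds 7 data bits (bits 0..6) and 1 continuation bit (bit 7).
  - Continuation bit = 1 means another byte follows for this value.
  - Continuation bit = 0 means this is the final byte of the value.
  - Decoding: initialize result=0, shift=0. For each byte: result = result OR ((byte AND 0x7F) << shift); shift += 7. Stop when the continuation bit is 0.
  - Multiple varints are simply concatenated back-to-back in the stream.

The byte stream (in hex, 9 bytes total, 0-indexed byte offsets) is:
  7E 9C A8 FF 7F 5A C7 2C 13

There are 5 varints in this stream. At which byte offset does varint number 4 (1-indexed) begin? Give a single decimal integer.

  byte[0]=0x7E cont=0 payload=0x7E=126: acc |= 126<<0 -> acc=126 shift=7 [end]
Varint 1: bytes[0:1] = 7E -> value 126 (1 byte(s))
  byte[1]=0x9C cont=1 payload=0x1C=28: acc |= 28<<0 -> acc=28 shift=7
  byte[2]=0xA8 cont=1 payload=0x28=40: acc |= 40<<7 -> acc=5148 shift=14
  byte[3]=0xFF cont=1 payload=0x7F=127: acc |= 127<<14 -> acc=2085916 shift=21
  byte[4]=0x7F cont=0 payload=0x7F=127: acc |= 127<<21 -> acc=268424220 shift=28 [end]
Varint 2: bytes[1:5] = 9C A8 FF 7F -> value 268424220 (4 byte(s))
  byte[5]=0x5A cont=0 payload=0x5A=90: acc |= 90<<0 -> acc=90 shift=7 [end]
Varint 3: bytes[5:6] = 5A -> value 90 (1 byte(s))
  byte[6]=0xC7 cont=1 payload=0x47=71: acc |= 71<<0 -> acc=71 shift=7
  byte[7]=0x2C cont=0 payload=0x2C=44: acc |= 44<<7 -> acc=5703 shift=14 [end]
Varint 4: bytes[6:8] = C7 2C -> value 5703 (2 byte(s))
  byte[8]=0x13 cont=0 payload=0x13=19: acc |= 19<<0 -> acc=19 shift=7 [end]
Varint 5: bytes[8:9] = 13 -> value 19 (1 byte(s))

Answer: 6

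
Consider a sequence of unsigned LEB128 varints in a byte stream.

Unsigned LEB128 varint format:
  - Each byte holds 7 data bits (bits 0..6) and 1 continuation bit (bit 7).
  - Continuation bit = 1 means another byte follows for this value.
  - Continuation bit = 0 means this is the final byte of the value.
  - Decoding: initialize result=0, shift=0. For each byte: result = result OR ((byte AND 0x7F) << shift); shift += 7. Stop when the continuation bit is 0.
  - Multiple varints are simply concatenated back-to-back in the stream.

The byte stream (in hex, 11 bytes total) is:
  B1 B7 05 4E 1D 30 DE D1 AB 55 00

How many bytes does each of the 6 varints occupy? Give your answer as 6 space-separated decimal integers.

  byte[0]=0xB1 cont=1 payload=0x31=49: acc |= 49<<0 -> acc=49 shift=7
  byte[1]=0xB7 cont=1 payload=0x37=55: acc |= 55<<7 -> acc=7089 shift=14
  byte[2]=0x05 cont=0 payload=0x05=5: acc |= 5<<14 -> acc=89009 shift=21 [end]
Varint 1: bytes[0:3] = B1 B7 05 -> value 89009 (3 byte(s))
  byte[3]=0x4E cont=0 payload=0x4E=78: acc |= 78<<0 -> acc=78 shift=7 [end]
Varint 2: bytes[3:4] = 4E -> value 78 (1 byte(s))
  byte[4]=0x1D cont=0 payload=0x1D=29: acc |= 29<<0 -> acc=29 shift=7 [end]
Varint 3: bytes[4:5] = 1D -> value 29 (1 byte(s))
  byte[5]=0x30 cont=0 payload=0x30=48: acc |= 48<<0 -> acc=48 shift=7 [end]
Varint 4: bytes[5:6] = 30 -> value 48 (1 byte(s))
  byte[6]=0xDE cont=1 payload=0x5E=94: acc |= 94<<0 -> acc=94 shift=7
  byte[7]=0xD1 cont=1 payload=0x51=81: acc |= 81<<7 -> acc=10462 shift=14
  byte[8]=0xAB cont=1 payload=0x2B=43: acc |= 43<<14 -> acc=714974 shift=21
  byte[9]=0x55 cont=0 payload=0x55=85: acc |= 85<<21 -> acc=178972894 shift=28 [end]
Varint 5: bytes[6:10] = DE D1 AB 55 -> value 178972894 (4 byte(s))
  byte[10]=0x00 cont=0 payload=0x00=0: acc |= 0<<0 -> acc=0 shift=7 [end]
Varint 6: bytes[10:11] = 00 -> value 0 (1 byte(s))

Answer: 3 1 1 1 4 1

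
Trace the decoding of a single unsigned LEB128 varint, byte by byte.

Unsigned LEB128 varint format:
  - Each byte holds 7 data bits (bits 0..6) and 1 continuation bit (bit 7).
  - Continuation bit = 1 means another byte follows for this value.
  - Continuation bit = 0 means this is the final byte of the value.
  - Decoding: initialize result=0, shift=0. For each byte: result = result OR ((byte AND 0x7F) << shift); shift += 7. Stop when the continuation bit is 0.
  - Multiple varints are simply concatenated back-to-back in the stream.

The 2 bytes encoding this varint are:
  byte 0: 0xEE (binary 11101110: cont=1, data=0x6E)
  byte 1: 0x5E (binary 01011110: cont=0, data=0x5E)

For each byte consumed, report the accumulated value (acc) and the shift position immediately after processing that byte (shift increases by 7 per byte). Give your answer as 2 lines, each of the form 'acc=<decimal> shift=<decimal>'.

byte 0=0xEE: payload=0x6E=110, contrib = 110<<0 = 110; acc -> 110, shift -> 7
byte 1=0x5E: payload=0x5E=94, contrib = 94<<7 = 12032; acc -> 12142, shift -> 14

Answer: acc=110 shift=7
acc=12142 shift=14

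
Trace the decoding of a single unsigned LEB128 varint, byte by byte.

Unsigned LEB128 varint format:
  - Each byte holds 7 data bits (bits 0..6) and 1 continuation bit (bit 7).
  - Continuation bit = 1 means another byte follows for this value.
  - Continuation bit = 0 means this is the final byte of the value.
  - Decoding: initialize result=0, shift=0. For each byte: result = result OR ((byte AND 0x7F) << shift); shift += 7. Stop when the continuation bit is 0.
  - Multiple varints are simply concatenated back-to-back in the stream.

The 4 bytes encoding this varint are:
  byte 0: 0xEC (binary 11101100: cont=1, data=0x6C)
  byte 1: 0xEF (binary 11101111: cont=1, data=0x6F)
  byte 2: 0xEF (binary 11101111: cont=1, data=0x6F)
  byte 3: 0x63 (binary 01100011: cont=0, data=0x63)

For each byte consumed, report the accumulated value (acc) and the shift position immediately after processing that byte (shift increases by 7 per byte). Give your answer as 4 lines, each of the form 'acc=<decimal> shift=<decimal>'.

Answer: acc=108 shift=7
acc=14316 shift=14
acc=1832940 shift=21
acc=209450988 shift=28

Derivation:
byte 0=0xEC: payload=0x6C=108, contrib = 108<<0 = 108; acc -> 108, shift -> 7
byte 1=0xEF: payload=0x6F=111, contrib = 111<<7 = 14208; acc -> 14316, shift -> 14
byte 2=0xEF: payload=0x6F=111, contrib = 111<<14 = 1818624; acc -> 1832940, shift -> 21
byte 3=0x63: payload=0x63=99, contrib = 99<<21 = 207618048; acc -> 209450988, shift -> 28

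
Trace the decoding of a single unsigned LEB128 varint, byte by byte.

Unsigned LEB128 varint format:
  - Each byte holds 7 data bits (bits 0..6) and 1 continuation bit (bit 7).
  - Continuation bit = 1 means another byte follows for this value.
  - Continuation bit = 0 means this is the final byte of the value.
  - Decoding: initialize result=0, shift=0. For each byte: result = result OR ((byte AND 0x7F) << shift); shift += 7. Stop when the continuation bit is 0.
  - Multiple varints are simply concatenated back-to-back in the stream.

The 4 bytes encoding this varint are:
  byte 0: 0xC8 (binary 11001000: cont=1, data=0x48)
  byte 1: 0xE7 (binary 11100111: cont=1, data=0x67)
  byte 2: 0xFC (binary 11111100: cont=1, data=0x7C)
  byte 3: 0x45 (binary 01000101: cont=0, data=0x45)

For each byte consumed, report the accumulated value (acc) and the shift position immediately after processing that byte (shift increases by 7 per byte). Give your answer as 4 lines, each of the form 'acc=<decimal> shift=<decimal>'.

byte 0=0xC8: payload=0x48=72, contrib = 72<<0 = 72; acc -> 72, shift -> 7
byte 1=0xE7: payload=0x67=103, contrib = 103<<7 = 13184; acc -> 13256, shift -> 14
byte 2=0xFC: payload=0x7C=124, contrib = 124<<14 = 2031616; acc -> 2044872, shift -> 21
byte 3=0x45: payload=0x45=69, contrib = 69<<21 = 144703488; acc -> 146748360, shift -> 28

Answer: acc=72 shift=7
acc=13256 shift=14
acc=2044872 shift=21
acc=146748360 shift=28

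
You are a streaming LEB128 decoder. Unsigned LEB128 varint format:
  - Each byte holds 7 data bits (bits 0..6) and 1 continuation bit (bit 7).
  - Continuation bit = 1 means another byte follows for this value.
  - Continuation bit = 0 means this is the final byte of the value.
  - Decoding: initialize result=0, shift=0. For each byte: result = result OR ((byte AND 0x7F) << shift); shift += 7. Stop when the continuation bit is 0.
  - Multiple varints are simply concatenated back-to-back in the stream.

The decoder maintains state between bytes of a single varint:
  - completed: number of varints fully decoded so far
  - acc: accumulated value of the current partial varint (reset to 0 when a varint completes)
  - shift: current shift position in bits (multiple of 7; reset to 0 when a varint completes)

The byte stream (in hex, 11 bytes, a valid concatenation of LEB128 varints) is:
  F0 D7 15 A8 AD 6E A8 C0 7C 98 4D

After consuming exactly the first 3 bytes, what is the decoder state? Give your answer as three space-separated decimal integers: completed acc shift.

Answer: 1 0 0

Derivation:
byte[0]=0xF0 cont=1 payload=0x70: acc |= 112<<0 -> completed=0 acc=112 shift=7
byte[1]=0xD7 cont=1 payload=0x57: acc |= 87<<7 -> completed=0 acc=11248 shift=14
byte[2]=0x15 cont=0 payload=0x15: varint #1 complete (value=355312); reset -> completed=1 acc=0 shift=0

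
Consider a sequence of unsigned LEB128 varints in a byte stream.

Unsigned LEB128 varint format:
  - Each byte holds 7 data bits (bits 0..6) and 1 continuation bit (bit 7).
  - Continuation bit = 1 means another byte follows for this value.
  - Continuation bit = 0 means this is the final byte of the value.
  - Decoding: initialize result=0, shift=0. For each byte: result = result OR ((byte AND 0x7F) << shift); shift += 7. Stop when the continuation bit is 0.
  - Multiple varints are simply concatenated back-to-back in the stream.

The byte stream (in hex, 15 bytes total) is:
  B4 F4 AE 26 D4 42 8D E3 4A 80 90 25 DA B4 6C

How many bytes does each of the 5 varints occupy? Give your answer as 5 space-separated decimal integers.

Answer: 4 2 3 3 3

Derivation:
  byte[0]=0xB4 cont=1 payload=0x34=52: acc |= 52<<0 -> acc=52 shift=7
  byte[1]=0xF4 cont=1 payload=0x74=116: acc |= 116<<7 -> acc=14900 shift=14
  byte[2]=0xAE cont=1 payload=0x2E=46: acc |= 46<<14 -> acc=768564 shift=21
  byte[3]=0x26 cont=0 payload=0x26=38: acc |= 38<<21 -> acc=80460340 shift=28 [end]
Varint 1: bytes[0:4] = B4 F4 AE 26 -> value 80460340 (4 byte(s))
  byte[4]=0xD4 cont=1 payload=0x54=84: acc |= 84<<0 -> acc=84 shift=7
  byte[5]=0x42 cont=0 payload=0x42=66: acc |= 66<<7 -> acc=8532 shift=14 [end]
Varint 2: bytes[4:6] = D4 42 -> value 8532 (2 byte(s))
  byte[6]=0x8D cont=1 payload=0x0D=13: acc |= 13<<0 -> acc=13 shift=7
  byte[7]=0xE3 cont=1 payload=0x63=99: acc |= 99<<7 -> acc=12685 shift=14
  byte[8]=0x4A cont=0 payload=0x4A=74: acc |= 74<<14 -> acc=1225101 shift=21 [end]
Varint 3: bytes[6:9] = 8D E3 4A -> value 1225101 (3 byte(s))
  byte[9]=0x80 cont=1 payload=0x00=0: acc |= 0<<0 -> acc=0 shift=7
  byte[10]=0x90 cont=1 payload=0x10=16: acc |= 16<<7 -> acc=2048 shift=14
  byte[11]=0x25 cont=0 payload=0x25=37: acc |= 37<<14 -> acc=608256 shift=21 [end]
Varint 4: bytes[9:12] = 80 90 25 -> value 608256 (3 byte(s))
  byte[12]=0xDA cont=1 payload=0x5A=90: acc |= 90<<0 -> acc=90 shift=7
  byte[13]=0xB4 cont=1 payload=0x34=52: acc |= 52<<7 -> acc=6746 shift=14
  byte[14]=0x6C cont=0 payload=0x6C=108: acc |= 108<<14 -> acc=1776218 shift=21 [end]
Varint 5: bytes[12:15] = DA B4 6C -> value 1776218 (3 byte(s))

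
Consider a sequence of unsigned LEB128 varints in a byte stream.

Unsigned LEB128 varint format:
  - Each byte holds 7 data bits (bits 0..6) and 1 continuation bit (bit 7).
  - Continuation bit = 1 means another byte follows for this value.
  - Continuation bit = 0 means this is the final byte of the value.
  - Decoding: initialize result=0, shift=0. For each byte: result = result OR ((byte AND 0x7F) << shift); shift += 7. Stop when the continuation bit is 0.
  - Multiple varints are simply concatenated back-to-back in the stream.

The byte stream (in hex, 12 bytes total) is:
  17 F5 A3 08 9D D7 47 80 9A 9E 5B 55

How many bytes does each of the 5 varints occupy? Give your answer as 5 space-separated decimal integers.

Answer: 1 3 3 4 1

Derivation:
  byte[0]=0x17 cont=0 payload=0x17=23: acc |= 23<<0 -> acc=23 shift=7 [end]
Varint 1: bytes[0:1] = 17 -> value 23 (1 byte(s))
  byte[1]=0xF5 cont=1 payload=0x75=117: acc |= 117<<0 -> acc=117 shift=7
  byte[2]=0xA3 cont=1 payload=0x23=35: acc |= 35<<7 -> acc=4597 shift=14
  byte[3]=0x08 cont=0 payload=0x08=8: acc |= 8<<14 -> acc=135669 shift=21 [end]
Varint 2: bytes[1:4] = F5 A3 08 -> value 135669 (3 byte(s))
  byte[4]=0x9D cont=1 payload=0x1D=29: acc |= 29<<0 -> acc=29 shift=7
  byte[5]=0xD7 cont=1 payload=0x57=87: acc |= 87<<7 -> acc=11165 shift=14
  byte[6]=0x47 cont=0 payload=0x47=71: acc |= 71<<14 -> acc=1174429 shift=21 [end]
Varint 3: bytes[4:7] = 9D D7 47 -> value 1174429 (3 byte(s))
  byte[7]=0x80 cont=1 payload=0x00=0: acc |= 0<<0 -> acc=0 shift=7
  byte[8]=0x9A cont=1 payload=0x1A=26: acc |= 26<<7 -> acc=3328 shift=14
  byte[9]=0x9E cont=1 payload=0x1E=30: acc |= 30<<14 -> acc=494848 shift=21
  byte[10]=0x5B cont=0 payload=0x5B=91: acc |= 91<<21 -> acc=191335680 shift=28 [end]
Varint 4: bytes[7:11] = 80 9A 9E 5B -> value 191335680 (4 byte(s))
  byte[11]=0x55 cont=0 payload=0x55=85: acc |= 85<<0 -> acc=85 shift=7 [end]
Varint 5: bytes[11:12] = 55 -> value 85 (1 byte(s))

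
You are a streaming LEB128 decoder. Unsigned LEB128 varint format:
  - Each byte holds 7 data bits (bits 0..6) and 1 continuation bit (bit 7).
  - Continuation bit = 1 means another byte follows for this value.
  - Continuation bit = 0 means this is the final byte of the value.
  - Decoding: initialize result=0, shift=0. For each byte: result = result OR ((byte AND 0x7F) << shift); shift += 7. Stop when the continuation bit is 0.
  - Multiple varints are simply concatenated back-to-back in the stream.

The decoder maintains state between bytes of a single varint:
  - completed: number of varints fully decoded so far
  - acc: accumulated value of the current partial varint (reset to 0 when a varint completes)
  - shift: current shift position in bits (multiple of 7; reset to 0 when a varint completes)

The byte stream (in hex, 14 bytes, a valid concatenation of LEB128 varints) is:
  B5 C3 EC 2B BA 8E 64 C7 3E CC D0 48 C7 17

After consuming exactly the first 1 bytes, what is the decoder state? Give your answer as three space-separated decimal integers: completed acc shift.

Answer: 0 53 7

Derivation:
byte[0]=0xB5 cont=1 payload=0x35: acc |= 53<<0 -> completed=0 acc=53 shift=7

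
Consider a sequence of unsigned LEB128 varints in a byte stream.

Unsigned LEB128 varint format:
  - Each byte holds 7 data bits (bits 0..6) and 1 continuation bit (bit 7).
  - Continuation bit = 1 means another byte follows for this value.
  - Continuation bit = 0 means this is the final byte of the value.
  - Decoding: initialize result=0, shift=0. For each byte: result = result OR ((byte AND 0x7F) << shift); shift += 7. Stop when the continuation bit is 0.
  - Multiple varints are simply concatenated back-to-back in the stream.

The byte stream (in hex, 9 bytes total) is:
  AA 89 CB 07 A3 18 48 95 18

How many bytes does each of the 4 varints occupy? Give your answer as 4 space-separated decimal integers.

Answer: 4 2 1 2

Derivation:
  byte[0]=0xAA cont=1 payload=0x2A=42: acc |= 42<<0 -> acc=42 shift=7
  byte[1]=0x89 cont=1 payload=0x09=9: acc |= 9<<7 -> acc=1194 shift=14
  byte[2]=0xCB cont=1 payload=0x4B=75: acc |= 75<<14 -> acc=1229994 shift=21
  byte[3]=0x07 cont=0 payload=0x07=7: acc |= 7<<21 -> acc=15910058 shift=28 [end]
Varint 1: bytes[0:4] = AA 89 CB 07 -> value 15910058 (4 byte(s))
  byte[4]=0xA3 cont=1 payload=0x23=35: acc |= 35<<0 -> acc=35 shift=7
  byte[5]=0x18 cont=0 payload=0x18=24: acc |= 24<<7 -> acc=3107 shift=14 [end]
Varint 2: bytes[4:6] = A3 18 -> value 3107 (2 byte(s))
  byte[6]=0x48 cont=0 payload=0x48=72: acc |= 72<<0 -> acc=72 shift=7 [end]
Varint 3: bytes[6:7] = 48 -> value 72 (1 byte(s))
  byte[7]=0x95 cont=1 payload=0x15=21: acc |= 21<<0 -> acc=21 shift=7
  byte[8]=0x18 cont=0 payload=0x18=24: acc |= 24<<7 -> acc=3093 shift=14 [end]
Varint 4: bytes[7:9] = 95 18 -> value 3093 (2 byte(s))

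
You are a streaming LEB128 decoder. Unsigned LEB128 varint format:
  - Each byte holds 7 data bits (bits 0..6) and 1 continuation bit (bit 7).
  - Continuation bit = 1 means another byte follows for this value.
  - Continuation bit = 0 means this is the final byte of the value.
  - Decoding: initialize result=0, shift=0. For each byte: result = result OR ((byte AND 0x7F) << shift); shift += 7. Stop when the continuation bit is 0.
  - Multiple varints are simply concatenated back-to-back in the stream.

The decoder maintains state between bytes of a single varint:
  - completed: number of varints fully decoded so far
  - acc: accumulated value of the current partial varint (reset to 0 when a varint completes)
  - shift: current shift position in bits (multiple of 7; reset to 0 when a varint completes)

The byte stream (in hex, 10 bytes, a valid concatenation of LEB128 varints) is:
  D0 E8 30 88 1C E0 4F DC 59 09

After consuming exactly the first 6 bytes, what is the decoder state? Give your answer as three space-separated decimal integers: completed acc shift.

byte[0]=0xD0 cont=1 payload=0x50: acc |= 80<<0 -> completed=0 acc=80 shift=7
byte[1]=0xE8 cont=1 payload=0x68: acc |= 104<<7 -> completed=0 acc=13392 shift=14
byte[2]=0x30 cont=0 payload=0x30: varint #1 complete (value=799824); reset -> completed=1 acc=0 shift=0
byte[3]=0x88 cont=1 payload=0x08: acc |= 8<<0 -> completed=1 acc=8 shift=7
byte[4]=0x1C cont=0 payload=0x1C: varint #2 complete (value=3592); reset -> completed=2 acc=0 shift=0
byte[5]=0xE0 cont=1 payload=0x60: acc |= 96<<0 -> completed=2 acc=96 shift=7

Answer: 2 96 7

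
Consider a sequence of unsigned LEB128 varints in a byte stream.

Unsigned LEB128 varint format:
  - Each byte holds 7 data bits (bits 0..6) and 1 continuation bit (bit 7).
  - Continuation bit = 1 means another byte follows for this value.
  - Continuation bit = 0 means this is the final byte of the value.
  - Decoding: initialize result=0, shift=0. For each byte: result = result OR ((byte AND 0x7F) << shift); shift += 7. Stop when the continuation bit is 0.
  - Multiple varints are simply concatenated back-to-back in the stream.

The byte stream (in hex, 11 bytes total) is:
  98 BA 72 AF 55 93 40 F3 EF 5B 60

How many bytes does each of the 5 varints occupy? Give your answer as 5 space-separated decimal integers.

  byte[0]=0x98 cont=1 payload=0x18=24: acc |= 24<<0 -> acc=24 shift=7
  byte[1]=0xBA cont=1 payload=0x3A=58: acc |= 58<<7 -> acc=7448 shift=14
  byte[2]=0x72 cont=0 payload=0x72=114: acc |= 114<<14 -> acc=1875224 shift=21 [end]
Varint 1: bytes[0:3] = 98 BA 72 -> value 1875224 (3 byte(s))
  byte[3]=0xAF cont=1 payload=0x2F=47: acc |= 47<<0 -> acc=47 shift=7
  byte[4]=0x55 cont=0 payload=0x55=85: acc |= 85<<7 -> acc=10927 shift=14 [end]
Varint 2: bytes[3:5] = AF 55 -> value 10927 (2 byte(s))
  byte[5]=0x93 cont=1 payload=0x13=19: acc |= 19<<0 -> acc=19 shift=7
  byte[6]=0x40 cont=0 payload=0x40=64: acc |= 64<<7 -> acc=8211 shift=14 [end]
Varint 3: bytes[5:7] = 93 40 -> value 8211 (2 byte(s))
  byte[7]=0xF3 cont=1 payload=0x73=115: acc |= 115<<0 -> acc=115 shift=7
  byte[8]=0xEF cont=1 payload=0x6F=111: acc |= 111<<7 -> acc=14323 shift=14
  byte[9]=0x5B cont=0 payload=0x5B=91: acc |= 91<<14 -> acc=1505267 shift=21 [end]
Varint 4: bytes[7:10] = F3 EF 5B -> value 1505267 (3 byte(s))
  byte[10]=0x60 cont=0 payload=0x60=96: acc |= 96<<0 -> acc=96 shift=7 [end]
Varint 5: bytes[10:11] = 60 -> value 96 (1 byte(s))

Answer: 3 2 2 3 1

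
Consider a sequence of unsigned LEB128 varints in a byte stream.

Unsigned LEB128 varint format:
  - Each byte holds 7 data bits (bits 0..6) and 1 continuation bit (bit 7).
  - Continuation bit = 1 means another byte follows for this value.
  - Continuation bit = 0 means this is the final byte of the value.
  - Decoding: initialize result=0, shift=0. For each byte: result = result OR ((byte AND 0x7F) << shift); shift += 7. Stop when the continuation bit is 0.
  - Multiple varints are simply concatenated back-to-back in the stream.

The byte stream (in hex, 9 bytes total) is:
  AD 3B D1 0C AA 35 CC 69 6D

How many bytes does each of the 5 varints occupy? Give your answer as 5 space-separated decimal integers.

  byte[0]=0xAD cont=1 payload=0x2D=45: acc |= 45<<0 -> acc=45 shift=7
  byte[1]=0x3B cont=0 payload=0x3B=59: acc |= 59<<7 -> acc=7597 shift=14 [end]
Varint 1: bytes[0:2] = AD 3B -> value 7597 (2 byte(s))
  byte[2]=0xD1 cont=1 payload=0x51=81: acc |= 81<<0 -> acc=81 shift=7
  byte[3]=0x0C cont=0 payload=0x0C=12: acc |= 12<<7 -> acc=1617 shift=14 [end]
Varint 2: bytes[2:4] = D1 0C -> value 1617 (2 byte(s))
  byte[4]=0xAA cont=1 payload=0x2A=42: acc |= 42<<0 -> acc=42 shift=7
  byte[5]=0x35 cont=0 payload=0x35=53: acc |= 53<<7 -> acc=6826 shift=14 [end]
Varint 3: bytes[4:6] = AA 35 -> value 6826 (2 byte(s))
  byte[6]=0xCC cont=1 payload=0x4C=76: acc |= 76<<0 -> acc=76 shift=7
  byte[7]=0x69 cont=0 payload=0x69=105: acc |= 105<<7 -> acc=13516 shift=14 [end]
Varint 4: bytes[6:8] = CC 69 -> value 13516 (2 byte(s))
  byte[8]=0x6D cont=0 payload=0x6D=109: acc |= 109<<0 -> acc=109 shift=7 [end]
Varint 5: bytes[8:9] = 6D -> value 109 (1 byte(s))

Answer: 2 2 2 2 1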